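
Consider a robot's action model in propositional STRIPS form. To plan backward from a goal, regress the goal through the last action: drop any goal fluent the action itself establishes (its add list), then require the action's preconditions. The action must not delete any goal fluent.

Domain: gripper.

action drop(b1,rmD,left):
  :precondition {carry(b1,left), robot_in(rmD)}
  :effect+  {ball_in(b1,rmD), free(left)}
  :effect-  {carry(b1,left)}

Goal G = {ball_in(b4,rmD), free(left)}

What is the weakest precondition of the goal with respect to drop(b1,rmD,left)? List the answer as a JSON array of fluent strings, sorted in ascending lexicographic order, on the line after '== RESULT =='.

Compute (G \ add) ∪ pre:
  G ∩ del = {}  (empty — regression defined)
  G \ add = {ball_in(b4,rmD), free(left)} \ {ball_in(b1,rmD), free(left)} = {ball_in(b4,rmD)}
  ∪ pre   = {ball_in(b4,rmD)} ∪ {carry(b1,left), robot_in(rmD)}
          = {ball_in(b4,rmD), carry(b1,left), robot_in(rmD)}

== RESULT ==
["ball_in(b4,rmD)", "carry(b1,left)", "robot_in(rmD)"]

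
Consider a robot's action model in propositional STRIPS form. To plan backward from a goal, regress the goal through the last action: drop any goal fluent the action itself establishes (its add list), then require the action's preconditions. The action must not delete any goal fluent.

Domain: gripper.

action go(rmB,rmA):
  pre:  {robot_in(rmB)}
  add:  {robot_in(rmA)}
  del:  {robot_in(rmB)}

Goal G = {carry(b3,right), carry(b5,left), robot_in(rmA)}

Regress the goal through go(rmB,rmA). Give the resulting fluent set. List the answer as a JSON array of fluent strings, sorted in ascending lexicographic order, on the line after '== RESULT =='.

Regress:
  G ∩ del = {}  (empty — regression defined)
  G \ add = {carry(b3,right), carry(b5,left), robot_in(rmA)} \ {robot_in(rmA)} = {carry(b3,right), carry(b5,left)}
  ∪ pre   = {carry(b3,right), carry(b5,left)} ∪ {robot_in(rmB)}
          = {carry(b3,right), carry(b5,left), robot_in(rmB)}

== RESULT ==
["carry(b3,right)", "carry(b5,left)", "robot_in(rmB)"]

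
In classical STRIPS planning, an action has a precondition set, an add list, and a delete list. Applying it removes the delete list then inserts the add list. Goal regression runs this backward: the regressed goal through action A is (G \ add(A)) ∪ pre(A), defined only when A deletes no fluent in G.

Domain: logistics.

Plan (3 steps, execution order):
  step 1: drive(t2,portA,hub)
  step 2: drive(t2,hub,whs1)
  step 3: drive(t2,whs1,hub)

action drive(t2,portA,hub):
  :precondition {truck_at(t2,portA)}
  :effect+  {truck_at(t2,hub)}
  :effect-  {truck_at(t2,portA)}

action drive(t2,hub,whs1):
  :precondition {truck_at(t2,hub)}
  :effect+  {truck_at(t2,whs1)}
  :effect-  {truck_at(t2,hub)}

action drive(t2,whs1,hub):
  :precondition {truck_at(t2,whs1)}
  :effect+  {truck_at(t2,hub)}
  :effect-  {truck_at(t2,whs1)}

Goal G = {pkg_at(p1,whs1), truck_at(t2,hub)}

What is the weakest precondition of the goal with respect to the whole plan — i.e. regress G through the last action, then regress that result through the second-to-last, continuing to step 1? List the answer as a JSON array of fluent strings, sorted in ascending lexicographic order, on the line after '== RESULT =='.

Regress step by step:
  through step 3 (drive(t2,whs1,hub)): drop {truck_at(t2,hub)}, keep {pkg_at(p1,whs1)}, require {truck_at(t2,whs1)}
    → {pkg_at(p1,whs1), truck_at(t2,whs1)}
  through step 2 (drive(t2,hub,whs1)): drop {truck_at(t2,whs1)}, keep {pkg_at(p1,whs1)}, require {truck_at(t2,hub)}
    → {pkg_at(p1,whs1), truck_at(t2,hub)}
  through step 1 (drive(t2,portA,hub)): drop {truck_at(t2,hub)}, keep {pkg_at(p1,whs1)}, require {truck_at(t2,portA)}
    → {pkg_at(p1,whs1), truck_at(t2,portA)}

== RESULT ==
["pkg_at(p1,whs1)", "truck_at(t2,portA)"]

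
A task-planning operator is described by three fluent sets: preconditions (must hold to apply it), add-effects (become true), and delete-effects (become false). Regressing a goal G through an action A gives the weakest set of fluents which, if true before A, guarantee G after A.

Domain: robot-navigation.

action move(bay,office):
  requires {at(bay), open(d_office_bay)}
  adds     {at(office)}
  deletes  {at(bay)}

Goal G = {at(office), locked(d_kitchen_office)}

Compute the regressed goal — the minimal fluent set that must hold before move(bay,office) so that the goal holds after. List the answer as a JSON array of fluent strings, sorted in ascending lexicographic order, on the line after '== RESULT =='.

Regress:
  G ∩ del = {}  (empty — regression defined)
  G \ add = {at(office), locked(d_kitchen_office)} \ {at(office)} = {locked(d_kitchen_office)}
  ∪ pre   = {locked(d_kitchen_office)} ∪ {at(bay), open(d_office_bay)}
          = {at(bay), locked(d_kitchen_office), open(d_office_bay)}

== RESULT ==
["at(bay)", "locked(d_kitchen_office)", "open(d_office_bay)"]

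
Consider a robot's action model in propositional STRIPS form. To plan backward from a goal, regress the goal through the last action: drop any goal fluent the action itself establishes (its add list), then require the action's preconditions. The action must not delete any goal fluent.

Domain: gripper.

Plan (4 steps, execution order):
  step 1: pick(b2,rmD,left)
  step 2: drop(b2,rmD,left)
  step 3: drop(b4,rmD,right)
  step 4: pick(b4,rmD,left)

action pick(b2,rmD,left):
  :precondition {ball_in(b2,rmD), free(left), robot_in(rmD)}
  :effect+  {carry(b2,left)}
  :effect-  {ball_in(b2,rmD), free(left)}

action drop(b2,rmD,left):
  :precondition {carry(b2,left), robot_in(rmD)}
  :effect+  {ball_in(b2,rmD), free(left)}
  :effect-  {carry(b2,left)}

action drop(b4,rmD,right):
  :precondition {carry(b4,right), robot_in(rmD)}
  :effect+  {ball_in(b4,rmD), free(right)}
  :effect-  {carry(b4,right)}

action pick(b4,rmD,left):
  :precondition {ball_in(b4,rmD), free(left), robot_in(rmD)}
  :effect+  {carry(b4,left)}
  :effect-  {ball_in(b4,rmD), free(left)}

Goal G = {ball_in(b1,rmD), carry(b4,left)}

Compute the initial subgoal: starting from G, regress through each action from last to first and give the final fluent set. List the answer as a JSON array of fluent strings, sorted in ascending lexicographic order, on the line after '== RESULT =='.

Work backward from the goal:
  through step 4 (pick(b4,rmD,left)): drop {carry(b4,left)}, keep {ball_in(b1,rmD)}, require {ball_in(b4,rmD), free(left), robot_in(rmD)}
    → {ball_in(b1,rmD), ball_in(b4,rmD), free(left), robot_in(rmD)}
  through step 3 (drop(b4,rmD,right)): drop {ball_in(b4,rmD)}, keep {ball_in(b1,rmD), free(left), robot_in(rmD)}, require {carry(b4,right), robot_in(rmD)}
    → {ball_in(b1,rmD), carry(b4,right), free(left), robot_in(rmD)}
  through step 2 (drop(b2,rmD,left)): drop {free(left)}, keep {ball_in(b1,rmD), carry(b4,right), robot_in(rmD)}, require {carry(b2,left), robot_in(rmD)}
    → {ball_in(b1,rmD), carry(b2,left), carry(b4,right), robot_in(rmD)}
  through step 1 (pick(b2,rmD,left)): drop {carry(b2,left)}, keep {ball_in(b1,rmD), carry(b4,right), robot_in(rmD)}, require {ball_in(b2,rmD), free(left), robot_in(rmD)}
    → {ball_in(b1,rmD), ball_in(b2,rmD), carry(b4,right), free(left), robot_in(rmD)}

== RESULT ==
["ball_in(b1,rmD)", "ball_in(b2,rmD)", "carry(b4,right)", "free(left)", "robot_in(rmD)"]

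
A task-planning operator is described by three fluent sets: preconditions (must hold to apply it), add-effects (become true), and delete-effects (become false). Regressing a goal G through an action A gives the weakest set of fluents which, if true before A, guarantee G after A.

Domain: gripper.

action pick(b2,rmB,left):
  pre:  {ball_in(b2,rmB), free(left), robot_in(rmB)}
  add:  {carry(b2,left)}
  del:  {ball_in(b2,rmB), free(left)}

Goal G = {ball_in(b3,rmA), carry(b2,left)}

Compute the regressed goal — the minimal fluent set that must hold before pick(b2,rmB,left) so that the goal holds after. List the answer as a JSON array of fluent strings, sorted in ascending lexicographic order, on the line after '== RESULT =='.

Compute (G \ add) ∪ pre:
  G ∩ del = {}  (empty — regression defined)
  G \ add = {ball_in(b3,rmA), carry(b2,left)} \ {carry(b2,left)} = {ball_in(b3,rmA)}
  ∪ pre   = {ball_in(b3,rmA)} ∪ {ball_in(b2,rmB), free(left), robot_in(rmB)}
          = {ball_in(b2,rmB), ball_in(b3,rmA), free(left), robot_in(rmB)}

== RESULT ==
["ball_in(b2,rmB)", "ball_in(b3,rmA)", "free(left)", "robot_in(rmB)"]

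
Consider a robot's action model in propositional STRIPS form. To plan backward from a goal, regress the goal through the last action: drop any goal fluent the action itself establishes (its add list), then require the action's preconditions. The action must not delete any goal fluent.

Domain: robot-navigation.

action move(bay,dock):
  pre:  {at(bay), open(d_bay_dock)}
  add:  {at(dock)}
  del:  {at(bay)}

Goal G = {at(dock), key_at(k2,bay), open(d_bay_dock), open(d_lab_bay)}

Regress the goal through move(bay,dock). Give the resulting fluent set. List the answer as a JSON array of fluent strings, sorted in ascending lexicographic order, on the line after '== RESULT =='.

Regress:
  G ∩ del = {}  (empty — regression defined)
  G \ add = {at(dock), key_at(k2,bay), open(d_bay_dock), open(d_lab_bay)} \ {at(dock)} = {key_at(k2,bay), open(d_bay_dock), open(d_lab_bay)}
  ∪ pre   = {key_at(k2,bay), open(d_bay_dock), open(d_lab_bay)} ∪ {at(bay), open(d_bay_dock)}
          = {at(bay), key_at(k2,bay), open(d_bay_dock), open(d_lab_bay)}

== RESULT ==
["at(bay)", "key_at(k2,bay)", "open(d_bay_dock)", "open(d_lab_bay)"]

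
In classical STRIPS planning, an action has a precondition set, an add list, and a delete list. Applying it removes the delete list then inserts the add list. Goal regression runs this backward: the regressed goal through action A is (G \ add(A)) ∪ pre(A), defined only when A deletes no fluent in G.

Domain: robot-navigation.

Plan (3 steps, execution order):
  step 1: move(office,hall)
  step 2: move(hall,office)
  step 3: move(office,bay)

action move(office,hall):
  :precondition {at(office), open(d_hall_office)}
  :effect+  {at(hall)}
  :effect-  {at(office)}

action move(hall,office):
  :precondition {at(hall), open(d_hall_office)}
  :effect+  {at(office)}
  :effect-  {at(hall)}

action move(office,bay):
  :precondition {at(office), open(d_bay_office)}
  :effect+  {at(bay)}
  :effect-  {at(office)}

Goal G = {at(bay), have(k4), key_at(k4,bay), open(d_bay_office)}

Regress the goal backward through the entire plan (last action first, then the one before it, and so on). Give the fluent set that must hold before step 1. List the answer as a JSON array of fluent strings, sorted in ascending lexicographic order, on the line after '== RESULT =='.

Regress step by step:
  through step 3 (move(office,bay)): drop {at(bay)}, keep {have(k4), key_at(k4,bay), open(d_bay_office)}, require {at(office), open(d_bay_office)}
    → {at(office), have(k4), key_at(k4,bay), open(d_bay_office)}
  through step 2 (move(hall,office)): drop {at(office)}, keep {have(k4), key_at(k4,bay), open(d_bay_office)}, require {at(hall), open(d_hall_office)}
    → {at(hall), have(k4), key_at(k4,bay), open(d_bay_office), open(d_hall_office)}
  through step 1 (move(office,hall)): drop {at(hall)}, keep {have(k4), key_at(k4,bay), open(d_bay_office), open(d_hall_office)}, require {at(office), open(d_hall_office)}
    → {at(office), have(k4), key_at(k4,bay), open(d_bay_office), open(d_hall_office)}

== RESULT ==
["at(office)", "have(k4)", "key_at(k4,bay)", "open(d_bay_office)", "open(d_hall_office)"]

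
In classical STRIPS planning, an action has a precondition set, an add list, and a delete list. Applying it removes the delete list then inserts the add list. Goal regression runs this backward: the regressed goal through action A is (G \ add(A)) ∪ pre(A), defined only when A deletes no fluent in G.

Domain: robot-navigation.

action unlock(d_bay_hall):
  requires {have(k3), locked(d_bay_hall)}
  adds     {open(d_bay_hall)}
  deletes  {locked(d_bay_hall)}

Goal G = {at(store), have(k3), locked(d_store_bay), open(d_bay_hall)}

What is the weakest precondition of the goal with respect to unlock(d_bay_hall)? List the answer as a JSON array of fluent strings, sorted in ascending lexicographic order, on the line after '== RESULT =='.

Regress:
  G ∩ del = {}  (empty — regression defined)
  G \ add = {at(store), have(k3), locked(d_store_bay), open(d_bay_hall)} \ {open(d_bay_hall)} = {at(store), have(k3), locked(d_store_bay)}
  ∪ pre   = {at(store), have(k3), locked(d_store_bay)} ∪ {have(k3), locked(d_bay_hall)}
          = {at(store), have(k3), locked(d_bay_hall), locked(d_store_bay)}

== RESULT ==
["at(store)", "have(k3)", "locked(d_bay_hall)", "locked(d_store_bay)"]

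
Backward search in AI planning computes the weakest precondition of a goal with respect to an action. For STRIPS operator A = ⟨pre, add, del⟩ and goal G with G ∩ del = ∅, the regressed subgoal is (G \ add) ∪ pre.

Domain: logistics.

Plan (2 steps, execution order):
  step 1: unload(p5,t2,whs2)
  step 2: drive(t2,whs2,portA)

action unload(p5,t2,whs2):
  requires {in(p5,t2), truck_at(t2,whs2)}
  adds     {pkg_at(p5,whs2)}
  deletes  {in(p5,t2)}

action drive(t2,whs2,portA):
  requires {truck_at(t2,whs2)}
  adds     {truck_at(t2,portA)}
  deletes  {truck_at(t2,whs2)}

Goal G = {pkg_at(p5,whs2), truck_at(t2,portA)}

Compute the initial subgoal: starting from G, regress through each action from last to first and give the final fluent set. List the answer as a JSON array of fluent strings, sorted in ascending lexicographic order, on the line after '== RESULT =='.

Work backward from the goal:
  through step 2 (drive(t2,whs2,portA)): drop {truck_at(t2,portA)}, keep {pkg_at(p5,whs2)}, require {truck_at(t2,whs2)}
    → {pkg_at(p5,whs2), truck_at(t2,whs2)}
  through step 1 (unload(p5,t2,whs2)): drop {pkg_at(p5,whs2)}, keep {truck_at(t2,whs2)}, require {in(p5,t2), truck_at(t2,whs2)}
    → {in(p5,t2), truck_at(t2,whs2)}

== RESULT ==
["in(p5,t2)", "truck_at(t2,whs2)"]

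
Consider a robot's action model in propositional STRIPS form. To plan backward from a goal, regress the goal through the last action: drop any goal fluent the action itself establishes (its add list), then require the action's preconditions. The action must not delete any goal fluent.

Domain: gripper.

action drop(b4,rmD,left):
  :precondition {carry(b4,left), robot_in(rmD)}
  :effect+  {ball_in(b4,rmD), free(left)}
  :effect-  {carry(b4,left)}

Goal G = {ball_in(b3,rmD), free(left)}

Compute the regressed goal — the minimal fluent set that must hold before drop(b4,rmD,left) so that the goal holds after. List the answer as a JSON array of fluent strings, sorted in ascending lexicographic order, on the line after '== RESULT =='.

Regress:
  G ∩ del = {}  (empty — regression defined)
  G \ add = {ball_in(b3,rmD), free(left)} \ {ball_in(b4,rmD), free(left)} = {ball_in(b3,rmD)}
  ∪ pre   = {ball_in(b3,rmD)} ∪ {carry(b4,left), robot_in(rmD)}
          = {ball_in(b3,rmD), carry(b4,left), robot_in(rmD)}

== RESULT ==
["ball_in(b3,rmD)", "carry(b4,left)", "robot_in(rmD)"]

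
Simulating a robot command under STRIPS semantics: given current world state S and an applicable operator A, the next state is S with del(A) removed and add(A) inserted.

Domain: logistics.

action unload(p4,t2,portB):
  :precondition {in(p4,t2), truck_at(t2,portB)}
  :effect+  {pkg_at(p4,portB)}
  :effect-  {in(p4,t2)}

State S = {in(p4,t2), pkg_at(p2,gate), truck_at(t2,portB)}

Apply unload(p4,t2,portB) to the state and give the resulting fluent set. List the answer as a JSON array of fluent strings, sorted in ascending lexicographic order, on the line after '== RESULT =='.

Progress:
  pre ⊆ S: {in(p4,t2), truck_at(t2,portB)} ⊆ S  — applicable
  S \ del = {pkg_at(p2,gate), truck_at(t2,portB)}
  ∪ add   = {pkg_at(p2,gate), pkg_at(p4,portB), truck_at(t2,portB)}

== RESULT ==
["pkg_at(p2,gate)", "pkg_at(p4,portB)", "truck_at(t2,portB)"]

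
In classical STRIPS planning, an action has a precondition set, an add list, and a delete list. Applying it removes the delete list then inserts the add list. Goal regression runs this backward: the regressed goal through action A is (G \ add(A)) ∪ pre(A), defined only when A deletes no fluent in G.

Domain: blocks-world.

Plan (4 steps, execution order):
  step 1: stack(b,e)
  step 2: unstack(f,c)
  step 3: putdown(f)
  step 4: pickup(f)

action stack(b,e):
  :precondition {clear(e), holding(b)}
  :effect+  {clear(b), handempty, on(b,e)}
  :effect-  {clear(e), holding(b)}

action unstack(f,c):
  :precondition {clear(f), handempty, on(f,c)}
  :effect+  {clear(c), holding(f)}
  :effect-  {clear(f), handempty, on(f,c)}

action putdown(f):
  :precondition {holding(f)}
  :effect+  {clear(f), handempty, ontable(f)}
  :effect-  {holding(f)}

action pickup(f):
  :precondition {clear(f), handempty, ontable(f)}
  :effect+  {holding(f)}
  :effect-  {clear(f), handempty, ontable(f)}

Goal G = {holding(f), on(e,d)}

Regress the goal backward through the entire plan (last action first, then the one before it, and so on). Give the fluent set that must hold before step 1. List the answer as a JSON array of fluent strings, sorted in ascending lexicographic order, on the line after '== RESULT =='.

Work backward from the goal:
  through step 4 (pickup(f)): drop {holding(f)}, keep {on(e,d)}, require {clear(f), handempty, ontable(f)}
    → {clear(f), handempty, on(e,d), ontable(f)}
  through step 3 (putdown(f)): drop {clear(f), handempty, ontable(f)}, keep {on(e,d)}, require {holding(f)}
    → {holding(f), on(e,d)}
  through step 2 (unstack(f,c)): drop {holding(f)}, keep {on(e,d)}, require {clear(f), handempty, on(f,c)}
    → {clear(f), handempty, on(e,d), on(f,c)}
  through step 1 (stack(b,e)): drop {handempty}, keep {clear(f), on(e,d), on(f,c)}, require {clear(e), holding(b)}
    → {clear(e), clear(f), holding(b), on(e,d), on(f,c)}

== RESULT ==
["clear(e)", "clear(f)", "holding(b)", "on(e,d)", "on(f,c)"]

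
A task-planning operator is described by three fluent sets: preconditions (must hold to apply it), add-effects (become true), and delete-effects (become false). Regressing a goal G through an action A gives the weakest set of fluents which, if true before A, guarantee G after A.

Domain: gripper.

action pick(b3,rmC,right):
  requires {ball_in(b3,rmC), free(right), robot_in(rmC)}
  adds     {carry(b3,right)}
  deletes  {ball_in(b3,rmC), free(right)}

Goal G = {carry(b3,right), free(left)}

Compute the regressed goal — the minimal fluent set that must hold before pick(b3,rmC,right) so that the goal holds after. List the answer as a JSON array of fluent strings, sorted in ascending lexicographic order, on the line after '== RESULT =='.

Compute (G \ add) ∪ pre:
  G ∩ del = {}  (empty — regression defined)
  G \ add = {carry(b3,right), free(left)} \ {carry(b3,right)} = {free(left)}
  ∪ pre   = {free(left)} ∪ {ball_in(b3,rmC), free(right), robot_in(rmC)}
          = {ball_in(b3,rmC), free(left), free(right), robot_in(rmC)}

== RESULT ==
["ball_in(b3,rmC)", "free(left)", "free(right)", "robot_in(rmC)"]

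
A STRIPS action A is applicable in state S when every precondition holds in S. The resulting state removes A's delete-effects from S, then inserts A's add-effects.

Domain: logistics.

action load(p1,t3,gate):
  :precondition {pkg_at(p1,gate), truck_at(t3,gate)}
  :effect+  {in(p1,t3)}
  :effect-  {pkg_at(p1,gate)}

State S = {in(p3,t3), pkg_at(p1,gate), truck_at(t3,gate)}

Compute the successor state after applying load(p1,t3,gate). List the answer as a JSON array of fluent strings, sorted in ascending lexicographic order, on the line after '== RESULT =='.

Compute (S \ del) ∪ add:
  pre ⊆ S: {pkg_at(p1,gate), truck_at(t3,gate)} ⊆ S  — applicable
  S \ del = {in(p3,t3), truck_at(t3,gate)}
  ∪ add   = {in(p1,t3), in(p3,t3), truck_at(t3,gate)}

== RESULT ==
["in(p1,t3)", "in(p3,t3)", "truck_at(t3,gate)"]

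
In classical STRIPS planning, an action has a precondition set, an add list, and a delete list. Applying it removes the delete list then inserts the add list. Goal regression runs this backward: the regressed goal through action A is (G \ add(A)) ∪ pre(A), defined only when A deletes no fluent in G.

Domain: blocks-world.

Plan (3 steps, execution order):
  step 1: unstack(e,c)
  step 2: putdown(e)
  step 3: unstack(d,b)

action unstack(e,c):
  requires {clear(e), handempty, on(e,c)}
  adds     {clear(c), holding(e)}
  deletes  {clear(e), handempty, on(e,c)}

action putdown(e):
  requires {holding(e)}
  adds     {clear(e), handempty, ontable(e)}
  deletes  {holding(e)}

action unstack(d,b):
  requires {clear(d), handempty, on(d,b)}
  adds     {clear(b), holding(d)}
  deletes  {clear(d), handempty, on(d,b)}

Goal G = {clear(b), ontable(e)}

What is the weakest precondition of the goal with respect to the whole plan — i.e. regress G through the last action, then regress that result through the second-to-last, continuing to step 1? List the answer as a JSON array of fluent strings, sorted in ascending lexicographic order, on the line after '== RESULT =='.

Work backward from the goal:
  through step 3 (unstack(d,b)): drop {clear(b)}, keep {ontable(e)}, require {clear(d), handempty, on(d,b)}
    → {clear(d), handempty, on(d,b), ontable(e)}
  through step 2 (putdown(e)): drop {handempty, ontable(e)}, keep {clear(d), on(d,b)}, require {holding(e)}
    → {clear(d), holding(e), on(d,b)}
  through step 1 (unstack(e,c)): drop {holding(e)}, keep {clear(d), on(d,b)}, require {clear(e), handempty, on(e,c)}
    → {clear(d), clear(e), handempty, on(d,b), on(e,c)}

== RESULT ==
["clear(d)", "clear(e)", "handempty", "on(d,b)", "on(e,c)"]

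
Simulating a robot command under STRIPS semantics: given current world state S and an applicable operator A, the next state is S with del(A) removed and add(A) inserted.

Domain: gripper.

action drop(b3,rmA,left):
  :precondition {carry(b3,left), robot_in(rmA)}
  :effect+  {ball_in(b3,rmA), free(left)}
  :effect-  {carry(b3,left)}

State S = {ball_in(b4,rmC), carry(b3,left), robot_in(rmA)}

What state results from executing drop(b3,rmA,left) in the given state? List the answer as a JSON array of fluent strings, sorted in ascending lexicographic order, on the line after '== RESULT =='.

Progress:
  pre ⊆ S: {carry(b3,left), robot_in(rmA)} ⊆ S  — applicable
  S \ del = {ball_in(b4,rmC), robot_in(rmA)}
  ∪ add   = {ball_in(b3,rmA), ball_in(b4,rmC), free(left), robot_in(rmA)}

== RESULT ==
["ball_in(b3,rmA)", "ball_in(b4,rmC)", "free(left)", "robot_in(rmA)"]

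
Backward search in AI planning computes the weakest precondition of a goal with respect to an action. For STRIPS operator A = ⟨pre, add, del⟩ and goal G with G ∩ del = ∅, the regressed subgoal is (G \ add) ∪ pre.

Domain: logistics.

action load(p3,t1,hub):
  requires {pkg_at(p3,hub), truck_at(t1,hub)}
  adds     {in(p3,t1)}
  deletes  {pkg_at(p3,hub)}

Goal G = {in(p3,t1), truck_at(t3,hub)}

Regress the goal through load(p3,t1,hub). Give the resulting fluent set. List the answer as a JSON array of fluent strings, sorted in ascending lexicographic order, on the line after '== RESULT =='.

Compute (G \ add) ∪ pre:
  G ∩ del = {}  (empty — regression defined)
  G \ add = {in(p3,t1), truck_at(t3,hub)} \ {in(p3,t1)} = {truck_at(t3,hub)}
  ∪ pre   = {truck_at(t3,hub)} ∪ {pkg_at(p3,hub), truck_at(t1,hub)}
          = {pkg_at(p3,hub), truck_at(t1,hub), truck_at(t3,hub)}

== RESULT ==
["pkg_at(p3,hub)", "truck_at(t1,hub)", "truck_at(t3,hub)"]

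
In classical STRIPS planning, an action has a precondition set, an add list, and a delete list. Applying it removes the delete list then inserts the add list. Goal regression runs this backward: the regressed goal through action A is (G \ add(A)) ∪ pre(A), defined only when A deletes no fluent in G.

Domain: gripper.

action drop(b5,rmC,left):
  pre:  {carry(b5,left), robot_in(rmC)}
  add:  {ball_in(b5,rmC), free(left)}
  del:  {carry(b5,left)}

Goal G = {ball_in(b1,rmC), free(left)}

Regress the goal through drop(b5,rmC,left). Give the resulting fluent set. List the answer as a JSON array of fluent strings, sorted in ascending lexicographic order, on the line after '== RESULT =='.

Regress:
  G ∩ del = {}  (empty — regression defined)
  G \ add = {ball_in(b1,rmC), free(left)} \ {ball_in(b5,rmC), free(left)} = {ball_in(b1,rmC)}
  ∪ pre   = {ball_in(b1,rmC)} ∪ {carry(b5,left), robot_in(rmC)}
          = {ball_in(b1,rmC), carry(b5,left), robot_in(rmC)}

== RESULT ==
["ball_in(b1,rmC)", "carry(b5,left)", "robot_in(rmC)"]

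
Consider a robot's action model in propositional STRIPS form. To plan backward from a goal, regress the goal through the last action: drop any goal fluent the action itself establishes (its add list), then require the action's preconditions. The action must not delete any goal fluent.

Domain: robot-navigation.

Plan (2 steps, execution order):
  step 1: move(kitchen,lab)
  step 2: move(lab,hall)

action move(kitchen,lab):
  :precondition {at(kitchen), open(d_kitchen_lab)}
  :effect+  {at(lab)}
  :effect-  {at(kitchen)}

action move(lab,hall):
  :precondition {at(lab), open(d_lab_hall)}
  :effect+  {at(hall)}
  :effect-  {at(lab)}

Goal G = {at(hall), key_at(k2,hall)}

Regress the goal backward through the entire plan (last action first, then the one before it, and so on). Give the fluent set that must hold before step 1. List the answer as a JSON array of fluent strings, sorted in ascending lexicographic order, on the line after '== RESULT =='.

Regress step by step:
  through step 2 (move(lab,hall)): drop {at(hall)}, keep {key_at(k2,hall)}, require {at(lab), open(d_lab_hall)}
    → {at(lab), key_at(k2,hall), open(d_lab_hall)}
  through step 1 (move(kitchen,lab)): drop {at(lab)}, keep {key_at(k2,hall), open(d_lab_hall)}, require {at(kitchen), open(d_kitchen_lab)}
    → {at(kitchen), key_at(k2,hall), open(d_kitchen_lab), open(d_lab_hall)}

== RESULT ==
["at(kitchen)", "key_at(k2,hall)", "open(d_kitchen_lab)", "open(d_lab_hall)"]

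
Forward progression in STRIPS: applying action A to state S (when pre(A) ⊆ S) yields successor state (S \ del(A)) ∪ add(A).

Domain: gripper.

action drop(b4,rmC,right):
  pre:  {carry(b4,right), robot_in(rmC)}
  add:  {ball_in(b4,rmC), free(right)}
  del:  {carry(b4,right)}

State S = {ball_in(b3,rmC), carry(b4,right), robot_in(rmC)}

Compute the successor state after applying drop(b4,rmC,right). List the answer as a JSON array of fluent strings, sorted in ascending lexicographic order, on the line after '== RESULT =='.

Progress:
  pre ⊆ S: {carry(b4,right), robot_in(rmC)} ⊆ S  — applicable
  S \ del = {ball_in(b3,rmC), robot_in(rmC)}
  ∪ add   = {ball_in(b3,rmC), ball_in(b4,rmC), free(right), robot_in(rmC)}

== RESULT ==
["ball_in(b3,rmC)", "ball_in(b4,rmC)", "free(right)", "robot_in(rmC)"]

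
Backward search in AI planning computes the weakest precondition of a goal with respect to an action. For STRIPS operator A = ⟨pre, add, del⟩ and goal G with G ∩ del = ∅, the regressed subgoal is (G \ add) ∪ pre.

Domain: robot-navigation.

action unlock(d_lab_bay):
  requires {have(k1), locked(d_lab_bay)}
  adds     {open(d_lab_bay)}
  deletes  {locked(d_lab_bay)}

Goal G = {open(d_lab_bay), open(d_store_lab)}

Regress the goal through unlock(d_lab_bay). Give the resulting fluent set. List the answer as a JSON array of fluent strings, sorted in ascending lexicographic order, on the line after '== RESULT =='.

Compute (G \ add) ∪ pre:
  G ∩ del = {}  (empty — regression defined)
  G \ add = {open(d_lab_bay), open(d_store_lab)} \ {open(d_lab_bay)} = {open(d_store_lab)}
  ∪ pre   = {open(d_store_lab)} ∪ {have(k1), locked(d_lab_bay)}
          = {have(k1), locked(d_lab_bay), open(d_store_lab)}

== RESULT ==
["have(k1)", "locked(d_lab_bay)", "open(d_store_lab)"]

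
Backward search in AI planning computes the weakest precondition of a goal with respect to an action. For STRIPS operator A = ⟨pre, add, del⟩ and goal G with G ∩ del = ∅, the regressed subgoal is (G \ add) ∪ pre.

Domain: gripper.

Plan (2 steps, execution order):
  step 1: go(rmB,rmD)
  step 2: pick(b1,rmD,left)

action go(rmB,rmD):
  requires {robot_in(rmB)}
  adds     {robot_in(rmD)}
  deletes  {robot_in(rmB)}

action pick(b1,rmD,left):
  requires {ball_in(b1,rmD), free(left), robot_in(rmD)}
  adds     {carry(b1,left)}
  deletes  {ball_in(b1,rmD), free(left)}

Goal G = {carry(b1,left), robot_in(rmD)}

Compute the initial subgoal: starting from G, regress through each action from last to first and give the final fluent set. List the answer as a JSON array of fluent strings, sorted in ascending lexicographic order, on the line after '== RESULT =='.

Work backward from the goal:
  through step 2 (pick(b1,rmD,left)): drop {carry(b1,left)}, keep {robot_in(rmD)}, require {ball_in(b1,rmD), free(left), robot_in(rmD)}
    → {ball_in(b1,rmD), free(left), robot_in(rmD)}
  through step 1 (go(rmB,rmD)): drop {robot_in(rmD)}, keep {ball_in(b1,rmD), free(left)}, require {robot_in(rmB)}
    → {ball_in(b1,rmD), free(left), robot_in(rmB)}

== RESULT ==
["ball_in(b1,rmD)", "free(left)", "robot_in(rmB)"]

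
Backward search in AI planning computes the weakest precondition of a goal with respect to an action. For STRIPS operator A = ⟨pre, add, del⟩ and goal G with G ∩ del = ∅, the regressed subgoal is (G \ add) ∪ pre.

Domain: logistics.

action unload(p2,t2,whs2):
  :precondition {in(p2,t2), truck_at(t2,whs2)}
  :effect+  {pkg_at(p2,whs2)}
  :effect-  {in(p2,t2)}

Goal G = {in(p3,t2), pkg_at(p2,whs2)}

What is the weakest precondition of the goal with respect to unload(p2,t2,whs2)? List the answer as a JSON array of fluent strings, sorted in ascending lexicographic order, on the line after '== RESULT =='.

Regress:
  G ∩ del = {}  (empty — regression defined)
  G \ add = {in(p3,t2), pkg_at(p2,whs2)} \ {pkg_at(p2,whs2)} = {in(p3,t2)}
  ∪ pre   = {in(p3,t2)} ∪ {in(p2,t2), truck_at(t2,whs2)}
          = {in(p2,t2), in(p3,t2), truck_at(t2,whs2)}

== RESULT ==
["in(p2,t2)", "in(p3,t2)", "truck_at(t2,whs2)"]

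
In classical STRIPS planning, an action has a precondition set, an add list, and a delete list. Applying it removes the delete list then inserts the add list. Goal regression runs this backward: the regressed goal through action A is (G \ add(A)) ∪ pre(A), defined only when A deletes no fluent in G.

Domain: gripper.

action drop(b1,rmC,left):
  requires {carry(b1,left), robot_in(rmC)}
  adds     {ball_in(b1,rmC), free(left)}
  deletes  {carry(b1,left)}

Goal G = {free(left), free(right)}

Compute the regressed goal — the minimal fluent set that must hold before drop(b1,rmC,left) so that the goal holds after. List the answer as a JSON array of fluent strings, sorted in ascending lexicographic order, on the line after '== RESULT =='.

Regress:
  G ∩ del = {}  (empty — regression defined)
  G \ add = {free(left), free(right)} \ {ball_in(b1,rmC), free(left)} = {free(right)}
  ∪ pre   = {free(right)} ∪ {carry(b1,left), robot_in(rmC)}
          = {carry(b1,left), free(right), robot_in(rmC)}

== RESULT ==
["carry(b1,left)", "free(right)", "robot_in(rmC)"]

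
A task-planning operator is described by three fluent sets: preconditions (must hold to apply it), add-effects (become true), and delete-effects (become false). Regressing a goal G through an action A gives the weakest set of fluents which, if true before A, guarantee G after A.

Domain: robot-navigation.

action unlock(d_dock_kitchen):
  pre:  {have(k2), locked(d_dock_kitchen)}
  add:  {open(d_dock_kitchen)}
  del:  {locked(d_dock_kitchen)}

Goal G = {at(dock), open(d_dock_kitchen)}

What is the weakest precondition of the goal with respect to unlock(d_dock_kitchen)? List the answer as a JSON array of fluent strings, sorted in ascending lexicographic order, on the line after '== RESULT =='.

Regress:
  G ∩ del = {}  (empty — regression defined)
  G \ add = {at(dock), open(d_dock_kitchen)} \ {open(d_dock_kitchen)} = {at(dock)}
  ∪ pre   = {at(dock)} ∪ {have(k2), locked(d_dock_kitchen)}
          = {at(dock), have(k2), locked(d_dock_kitchen)}

== RESULT ==
["at(dock)", "have(k2)", "locked(d_dock_kitchen)"]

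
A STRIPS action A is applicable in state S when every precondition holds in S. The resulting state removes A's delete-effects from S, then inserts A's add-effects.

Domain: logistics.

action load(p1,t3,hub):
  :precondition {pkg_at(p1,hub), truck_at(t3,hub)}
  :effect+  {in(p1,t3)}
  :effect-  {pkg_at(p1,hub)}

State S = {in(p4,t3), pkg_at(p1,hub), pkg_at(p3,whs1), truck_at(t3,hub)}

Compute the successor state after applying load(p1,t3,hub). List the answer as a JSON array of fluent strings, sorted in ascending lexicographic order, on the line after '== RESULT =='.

Progress:
  pre ⊆ S: {pkg_at(p1,hub), truck_at(t3,hub)} ⊆ S  — applicable
  S \ del = {in(p4,t3), pkg_at(p3,whs1), truck_at(t3,hub)}
  ∪ add   = {in(p1,t3), in(p4,t3), pkg_at(p3,whs1), truck_at(t3,hub)}

== RESULT ==
["in(p1,t3)", "in(p4,t3)", "pkg_at(p3,whs1)", "truck_at(t3,hub)"]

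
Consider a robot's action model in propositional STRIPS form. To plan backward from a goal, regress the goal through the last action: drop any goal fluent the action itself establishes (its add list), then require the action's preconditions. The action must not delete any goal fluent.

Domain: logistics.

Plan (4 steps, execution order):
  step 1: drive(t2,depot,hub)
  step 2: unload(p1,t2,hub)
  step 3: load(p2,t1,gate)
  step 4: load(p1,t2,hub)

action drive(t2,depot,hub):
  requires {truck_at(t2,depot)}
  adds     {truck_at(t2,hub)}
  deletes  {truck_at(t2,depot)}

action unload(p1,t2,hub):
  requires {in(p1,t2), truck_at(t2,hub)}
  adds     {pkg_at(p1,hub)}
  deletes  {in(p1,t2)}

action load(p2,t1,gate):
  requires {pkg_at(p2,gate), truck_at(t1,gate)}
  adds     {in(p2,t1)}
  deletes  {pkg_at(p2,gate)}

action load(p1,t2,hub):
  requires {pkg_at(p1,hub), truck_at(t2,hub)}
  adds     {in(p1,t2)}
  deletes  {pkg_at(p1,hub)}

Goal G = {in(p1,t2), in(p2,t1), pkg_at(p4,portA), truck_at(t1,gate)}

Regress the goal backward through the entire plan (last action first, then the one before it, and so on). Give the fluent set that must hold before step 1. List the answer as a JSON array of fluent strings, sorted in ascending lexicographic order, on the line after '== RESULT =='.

Work backward from the goal:
  through step 4 (load(p1,t2,hub)): drop {in(p1,t2)}, keep {in(p2,t1), pkg_at(p4,portA), truck_at(t1,gate)}, require {pkg_at(p1,hub), truck_at(t2,hub)}
    → {in(p2,t1), pkg_at(p1,hub), pkg_at(p4,portA), truck_at(t1,gate), truck_at(t2,hub)}
  through step 3 (load(p2,t1,gate)): drop {in(p2,t1)}, keep {pkg_at(p1,hub), pkg_at(p4,portA), truck_at(t1,gate), truck_at(t2,hub)}, require {pkg_at(p2,gate), truck_at(t1,gate)}
    → {pkg_at(p1,hub), pkg_at(p2,gate), pkg_at(p4,portA), truck_at(t1,gate), truck_at(t2,hub)}
  through step 2 (unload(p1,t2,hub)): drop {pkg_at(p1,hub)}, keep {pkg_at(p2,gate), pkg_at(p4,portA), truck_at(t1,gate), truck_at(t2,hub)}, require {in(p1,t2), truck_at(t2,hub)}
    → {in(p1,t2), pkg_at(p2,gate), pkg_at(p4,portA), truck_at(t1,gate), truck_at(t2,hub)}
  through step 1 (drive(t2,depot,hub)): drop {truck_at(t2,hub)}, keep {in(p1,t2), pkg_at(p2,gate), pkg_at(p4,portA), truck_at(t1,gate)}, require {truck_at(t2,depot)}
    → {in(p1,t2), pkg_at(p2,gate), pkg_at(p4,portA), truck_at(t1,gate), truck_at(t2,depot)}

== RESULT ==
["in(p1,t2)", "pkg_at(p2,gate)", "pkg_at(p4,portA)", "truck_at(t1,gate)", "truck_at(t2,depot)"]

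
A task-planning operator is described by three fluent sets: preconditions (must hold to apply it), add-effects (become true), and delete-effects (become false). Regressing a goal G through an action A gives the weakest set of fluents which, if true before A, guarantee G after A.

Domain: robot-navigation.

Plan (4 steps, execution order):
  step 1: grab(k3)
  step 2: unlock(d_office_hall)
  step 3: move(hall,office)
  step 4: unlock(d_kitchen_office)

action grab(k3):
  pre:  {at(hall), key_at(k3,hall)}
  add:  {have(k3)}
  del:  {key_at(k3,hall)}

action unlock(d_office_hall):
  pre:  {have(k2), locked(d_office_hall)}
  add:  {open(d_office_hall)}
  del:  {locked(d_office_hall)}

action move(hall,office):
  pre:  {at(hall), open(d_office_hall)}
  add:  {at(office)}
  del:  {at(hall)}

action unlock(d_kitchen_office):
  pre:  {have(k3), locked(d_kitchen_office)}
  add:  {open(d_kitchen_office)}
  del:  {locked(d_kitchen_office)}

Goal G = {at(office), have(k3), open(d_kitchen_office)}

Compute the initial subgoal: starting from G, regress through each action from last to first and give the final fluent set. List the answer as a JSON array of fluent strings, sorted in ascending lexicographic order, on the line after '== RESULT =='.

Work backward from the goal:
  through step 4 (unlock(d_kitchen_office)): drop {open(d_kitchen_office)}, keep {at(office), have(k3)}, require {have(k3), locked(d_kitchen_office)}
    → {at(office), have(k3), locked(d_kitchen_office)}
  through step 3 (move(hall,office)): drop {at(office)}, keep {have(k3), locked(d_kitchen_office)}, require {at(hall), open(d_office_hall)}
    → {at(hall), have(k3), locked(d_kitchen_office), open(d_office_hall)}
  through step 2 (unlock(d_office_hall)): drop {open(d_office_hall)}, keep {at(hall), have(k3), locked(d_kitchen_office)}, require {have(k2), locked(d_office_hall)}
    → {at(hall), have(k2), have(k3), locked(d_kitchen_office), locked(d_office_hall)}
  through step 1 (grab(k3)): drop {have(k3)}, keep {at(hall), have(k2), locked(d_kitchen_office), locked(d_office_hall)}, require {at(hall), key_at(k3,hall)}
    → {at(hall), have(k2), key_at(k3,hall), locked(d_kitchen_office), locked(d_office_hall)}

== RESULT ==
["at(hall)", "have(k2)", "key_at(k3,hall)", "locked(d_kitchen_office)", "locked(d_office_hall)"]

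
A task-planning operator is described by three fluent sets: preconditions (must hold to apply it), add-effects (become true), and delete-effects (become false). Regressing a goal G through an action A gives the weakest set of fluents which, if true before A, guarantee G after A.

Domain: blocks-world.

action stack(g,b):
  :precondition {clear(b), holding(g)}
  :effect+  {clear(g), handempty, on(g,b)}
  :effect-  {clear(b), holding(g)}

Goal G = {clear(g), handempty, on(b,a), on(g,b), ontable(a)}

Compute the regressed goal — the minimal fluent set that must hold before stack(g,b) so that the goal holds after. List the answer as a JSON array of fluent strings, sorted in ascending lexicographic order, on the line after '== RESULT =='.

Compute (G \ add) ∪ pre:
  G ∩ del = {}  (empty — regression defined)
  G \ add = {clear(g), handempty, on(b,a), on(g,b), ontable(a)} \ {clear(g), handempty, on(g,b)} = {on(b,a), ontable(a)}
  ∪ pre   = {on(b,a), ontable(a)} ∪ {clear(b), holding(g)}
          = {clear(b), holding(g), on(b,a), ontable(a)}

== RESULT ==
["clear(b)", "holding(g)", "on(b,a)", "ontable(a)"]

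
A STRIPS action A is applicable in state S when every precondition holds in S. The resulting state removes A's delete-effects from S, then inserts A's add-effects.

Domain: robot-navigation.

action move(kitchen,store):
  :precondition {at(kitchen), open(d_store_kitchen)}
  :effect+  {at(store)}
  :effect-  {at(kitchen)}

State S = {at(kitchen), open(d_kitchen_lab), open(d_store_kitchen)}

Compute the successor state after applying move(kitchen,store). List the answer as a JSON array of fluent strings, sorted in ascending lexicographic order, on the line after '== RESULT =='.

Progress:
  pre ⊆ S: {at(kitchen), open(d_store_kitchen)} ⊆ S  — applicable
  S \ del = {open(d_kitchen_lab), open(d_store_kitchen)}
  ∪ add   = {at(store), open(d_kitchen_lab), open(d_store_kitchen)}

== RESULT ==
["at(store)", "open(d_kitchen_lab)", "open(d_store_kitchen)"]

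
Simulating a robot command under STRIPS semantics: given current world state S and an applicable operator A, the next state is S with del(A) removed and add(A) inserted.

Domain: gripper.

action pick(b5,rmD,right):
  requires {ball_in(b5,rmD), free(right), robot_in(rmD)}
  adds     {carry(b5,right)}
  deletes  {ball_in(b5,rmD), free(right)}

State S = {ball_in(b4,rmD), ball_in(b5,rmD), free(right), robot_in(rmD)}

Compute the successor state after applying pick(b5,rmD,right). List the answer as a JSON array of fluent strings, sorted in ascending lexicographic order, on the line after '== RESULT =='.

Compute (S \ del) ∪ add:
  pre ⊆ S: {ball_in(b5,rmD), free(right), robot_in(rmD)} ⊆ S  — applicable
  S \ del = {ball_in(b4,rmD), robot_in(rmD)}
  ∪ add   = {ball_in(b4,rmD), carry(b5,right), robot_in(rmD)}

== RESULT ==
["ball_in(b4,rmD)", "carry(b5,right)", "robot_in(rmD)"]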